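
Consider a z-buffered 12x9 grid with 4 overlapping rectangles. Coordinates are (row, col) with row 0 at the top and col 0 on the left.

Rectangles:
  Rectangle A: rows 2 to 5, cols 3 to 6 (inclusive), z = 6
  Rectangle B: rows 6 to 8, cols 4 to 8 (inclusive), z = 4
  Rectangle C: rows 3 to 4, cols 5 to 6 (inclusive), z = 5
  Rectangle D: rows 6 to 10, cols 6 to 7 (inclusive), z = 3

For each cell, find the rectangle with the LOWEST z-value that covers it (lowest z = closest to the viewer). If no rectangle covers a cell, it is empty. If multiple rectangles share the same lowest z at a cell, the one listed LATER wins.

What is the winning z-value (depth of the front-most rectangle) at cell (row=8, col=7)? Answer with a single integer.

Check cell (8,7):
  A: rows 2-5 cols 3-6 -> outside (row miss)
  B: rows 6-8 cols 4-8 z=4 -> covers; best now B (z=4)
  C: rows 3-4 cols 5-6 -> outside (row miss)
  D: rows 6-10 cols 6-7 z=3 -> covers; best now D (z=3)
Winner: D at z=3

Answer: 3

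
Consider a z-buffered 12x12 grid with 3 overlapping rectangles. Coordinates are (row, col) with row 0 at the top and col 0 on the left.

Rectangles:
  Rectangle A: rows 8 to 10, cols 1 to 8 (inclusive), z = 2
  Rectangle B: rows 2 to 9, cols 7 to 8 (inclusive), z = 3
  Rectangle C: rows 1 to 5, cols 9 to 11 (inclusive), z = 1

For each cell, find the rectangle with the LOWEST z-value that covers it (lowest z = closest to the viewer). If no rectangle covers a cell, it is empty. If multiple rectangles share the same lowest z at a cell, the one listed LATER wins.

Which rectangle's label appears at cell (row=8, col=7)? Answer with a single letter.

Check cell (8,7):
  A: rows 8-10 cols 1-8 z=2 -> covers; best now A (z=2)
  B: rows 2-9 cols 7-8 z=3 -> covers; best now A (z=2)
  C: rows 1-5 cols 9-11 -> outside (row miss)
Winner: A at z=2

Answer: A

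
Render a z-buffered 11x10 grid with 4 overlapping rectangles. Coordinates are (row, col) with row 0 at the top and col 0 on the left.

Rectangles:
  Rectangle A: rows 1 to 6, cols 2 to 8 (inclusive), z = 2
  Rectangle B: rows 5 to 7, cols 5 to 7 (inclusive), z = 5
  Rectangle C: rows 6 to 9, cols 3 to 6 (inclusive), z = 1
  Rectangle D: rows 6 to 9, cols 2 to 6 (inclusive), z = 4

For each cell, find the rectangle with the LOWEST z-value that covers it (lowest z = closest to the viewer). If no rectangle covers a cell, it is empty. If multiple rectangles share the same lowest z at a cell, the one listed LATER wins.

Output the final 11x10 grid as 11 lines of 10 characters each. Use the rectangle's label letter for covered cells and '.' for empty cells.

..........
..AAAAAAA.
..AAAAAAA.
..AAAAAAA.
..AAAAAAA.
..AAAAAAA.
..ACCCCAA.
..DCCCCB..
..DCCCC...
..DCCCC...
..........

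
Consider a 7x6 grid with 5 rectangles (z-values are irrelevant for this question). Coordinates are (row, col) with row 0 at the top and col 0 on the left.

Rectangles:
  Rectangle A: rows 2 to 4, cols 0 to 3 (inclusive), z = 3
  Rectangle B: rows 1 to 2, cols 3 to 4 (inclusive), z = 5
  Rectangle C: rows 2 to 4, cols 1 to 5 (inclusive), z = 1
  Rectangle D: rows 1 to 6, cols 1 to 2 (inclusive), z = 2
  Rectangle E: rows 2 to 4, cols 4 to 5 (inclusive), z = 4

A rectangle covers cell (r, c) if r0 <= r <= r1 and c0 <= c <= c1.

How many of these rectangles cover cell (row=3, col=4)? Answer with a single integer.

Answer: 2

Derivation:
Check cell (3,4):
  A: rows 2-4 cols 0-3 -> outside (col miss)
  B: rows 1-2 cols 3-4 -> outside (row miss)
  C: rows 2-4 cols 1-5 -> covers
  D: rows 1-6 cols 1-2 -> outside (col miss)
  E: rows 2-4 cols 4-5 -> covers
Count covering = 2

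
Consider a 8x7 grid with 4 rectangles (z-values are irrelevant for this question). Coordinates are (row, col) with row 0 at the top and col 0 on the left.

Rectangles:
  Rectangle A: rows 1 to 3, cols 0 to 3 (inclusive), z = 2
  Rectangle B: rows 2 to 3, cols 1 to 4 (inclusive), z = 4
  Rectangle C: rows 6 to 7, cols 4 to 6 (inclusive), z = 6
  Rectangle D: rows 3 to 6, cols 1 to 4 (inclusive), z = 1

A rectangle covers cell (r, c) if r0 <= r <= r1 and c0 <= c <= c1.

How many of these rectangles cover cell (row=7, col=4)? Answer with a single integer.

Answer: 1

Derivation:
Check cell (7,4):
  A: rows 1-3 cols 0-3 -> outside (row miss)
  B: rows 2-3 cols 1-4 -> outside (row miss)
  C: rows 6-7 cols 4-6 -> covers
  D: rows 3-6 cols 1-4 -> outside (row miss)
Count covering = 1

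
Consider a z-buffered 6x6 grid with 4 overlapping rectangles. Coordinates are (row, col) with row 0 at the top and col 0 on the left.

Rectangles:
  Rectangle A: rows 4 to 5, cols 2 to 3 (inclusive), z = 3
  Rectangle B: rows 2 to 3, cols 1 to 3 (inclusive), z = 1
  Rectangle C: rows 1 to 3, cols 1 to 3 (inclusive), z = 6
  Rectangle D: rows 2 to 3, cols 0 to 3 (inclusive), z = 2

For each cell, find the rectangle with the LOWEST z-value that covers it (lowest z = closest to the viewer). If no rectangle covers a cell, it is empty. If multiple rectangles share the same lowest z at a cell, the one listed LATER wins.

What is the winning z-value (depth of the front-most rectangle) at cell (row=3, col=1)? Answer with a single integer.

Answer: 1

Derivation:
Check cell (3,1):
  A: rows 4-5 cols 2-3 -> outside (row miss)
  B: rows 2-3 cols 1-3 z=1 -> covers; best now B (z=1)
  C: rows 1-3 cols 1-3 z=6 -> covers; best now B (z=1)
  D: rows 2-3 cols 0-3 z=2 -> covers; best now B (z=1)
Winner: B at z=1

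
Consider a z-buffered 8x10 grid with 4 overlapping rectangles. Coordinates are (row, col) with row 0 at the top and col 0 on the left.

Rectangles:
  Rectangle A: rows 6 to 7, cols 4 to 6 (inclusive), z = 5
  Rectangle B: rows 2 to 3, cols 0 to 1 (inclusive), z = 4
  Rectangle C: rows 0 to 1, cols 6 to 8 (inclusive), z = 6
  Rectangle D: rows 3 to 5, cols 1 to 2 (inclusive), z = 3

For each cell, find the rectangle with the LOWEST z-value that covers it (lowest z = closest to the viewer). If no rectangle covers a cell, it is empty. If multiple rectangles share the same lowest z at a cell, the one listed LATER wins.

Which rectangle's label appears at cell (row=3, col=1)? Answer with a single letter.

Answer: D

Derivation:
Check cell (3,1):
  A: rows 6-7 cols 4-6 -> outside (row miss)
  B: rows 2-3 cols 0-1 z=4 -> covers; best now B (z=4)
  C: rows 0-1 cols 6-8 -> outside (row miss)
  D: rows 3-5 cols 1-2 z=3 -> covers; best now D (z=3)
Winner: D at z=3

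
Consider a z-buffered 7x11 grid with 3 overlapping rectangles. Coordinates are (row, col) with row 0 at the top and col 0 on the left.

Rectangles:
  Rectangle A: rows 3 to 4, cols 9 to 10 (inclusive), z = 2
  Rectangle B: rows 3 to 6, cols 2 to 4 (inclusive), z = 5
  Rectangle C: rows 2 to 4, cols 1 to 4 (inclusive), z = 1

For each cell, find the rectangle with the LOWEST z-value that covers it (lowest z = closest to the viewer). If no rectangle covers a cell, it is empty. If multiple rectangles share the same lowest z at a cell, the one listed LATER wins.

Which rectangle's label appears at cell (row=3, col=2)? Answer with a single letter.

Check cell (3,2):
  A: rows 3-4 cols 9-10 -> outside (col miss)
  B: rows 3-6 cols 2-4 z=5 -> covers; best now B (z=5)
  C: rows 2-4 cols 1-4 z=1 -> covers; best now C (z=1)
Winner: C at z=1

Answer: C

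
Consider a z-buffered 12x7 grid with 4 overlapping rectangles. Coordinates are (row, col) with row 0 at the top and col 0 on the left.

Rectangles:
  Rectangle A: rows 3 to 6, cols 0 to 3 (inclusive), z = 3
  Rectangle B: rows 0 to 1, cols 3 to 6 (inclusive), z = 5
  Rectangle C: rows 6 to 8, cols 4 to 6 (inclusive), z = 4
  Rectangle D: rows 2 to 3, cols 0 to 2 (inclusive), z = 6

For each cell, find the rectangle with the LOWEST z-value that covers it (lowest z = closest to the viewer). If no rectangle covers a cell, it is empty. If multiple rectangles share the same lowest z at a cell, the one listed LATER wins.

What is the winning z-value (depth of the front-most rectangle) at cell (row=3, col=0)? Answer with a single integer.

Check cell (3,0):
  A: rows 3-6 cols 0-3 z=3 -> covers; best now A (z=3)
  B: rows 0-1 cols 3-6 -> outside (row miss)
  C: rows 6-8 cols 4-6 -> outside (row miss)
  D: rows 2-3 cols 0-2 z=6 -> covers; best now A (z=3)
Winner: A at z=3

Answer: 3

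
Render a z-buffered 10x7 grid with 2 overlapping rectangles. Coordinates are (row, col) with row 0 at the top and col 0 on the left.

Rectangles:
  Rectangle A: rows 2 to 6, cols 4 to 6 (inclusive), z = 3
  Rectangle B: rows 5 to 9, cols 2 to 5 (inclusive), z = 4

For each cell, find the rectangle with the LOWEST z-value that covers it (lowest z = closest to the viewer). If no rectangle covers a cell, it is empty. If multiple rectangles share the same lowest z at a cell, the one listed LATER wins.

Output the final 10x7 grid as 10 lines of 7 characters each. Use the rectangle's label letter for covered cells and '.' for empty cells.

.......
.......
....AAA
....AAA
....AAA
..BBAAA
..BBAAA
..BBBB.
..BBBB.
..BBBB.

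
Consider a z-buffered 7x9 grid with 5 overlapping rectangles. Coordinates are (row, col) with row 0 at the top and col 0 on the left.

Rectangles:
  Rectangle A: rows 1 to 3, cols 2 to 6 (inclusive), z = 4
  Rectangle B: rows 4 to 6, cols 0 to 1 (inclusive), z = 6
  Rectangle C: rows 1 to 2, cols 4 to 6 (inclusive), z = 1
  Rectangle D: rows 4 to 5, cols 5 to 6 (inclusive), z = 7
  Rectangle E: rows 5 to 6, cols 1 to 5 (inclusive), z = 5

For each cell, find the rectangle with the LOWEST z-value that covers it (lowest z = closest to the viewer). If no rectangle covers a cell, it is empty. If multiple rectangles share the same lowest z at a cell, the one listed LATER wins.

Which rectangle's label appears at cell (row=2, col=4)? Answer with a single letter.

Answer: C

Derivation:
Check cell (2,4):
  A: rows 1-3 cols 2-6 z=4 -> covers; best now A (z=4)
  B: rows 4-6 cols 0-1 -> outside (row miss)
  C: rows 1-2 cols 4-6 z=1 -> covers; best now C (z=1)
  D: rows 4-5 cols 5-6 -> outside (row miss)
  E: rows 5-6 cols 1-5 -> outside (row miss)
Winner: C at z=1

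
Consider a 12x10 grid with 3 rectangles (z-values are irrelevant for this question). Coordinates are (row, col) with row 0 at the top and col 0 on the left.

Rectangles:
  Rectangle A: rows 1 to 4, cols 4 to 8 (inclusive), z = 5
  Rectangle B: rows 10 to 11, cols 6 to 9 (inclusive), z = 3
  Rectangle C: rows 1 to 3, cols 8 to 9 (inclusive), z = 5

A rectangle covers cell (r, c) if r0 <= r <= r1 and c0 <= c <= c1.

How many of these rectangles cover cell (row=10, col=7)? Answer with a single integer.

Check cell (10,7):
  A: rows 1-4 cols 4-8 -> outside (row miss)
  B: rows 10-11 cols 6-9 -> covers
  C: rows 1-3 cols 8-9 -> outside (row miss)
Count covering = 1

Answer: 1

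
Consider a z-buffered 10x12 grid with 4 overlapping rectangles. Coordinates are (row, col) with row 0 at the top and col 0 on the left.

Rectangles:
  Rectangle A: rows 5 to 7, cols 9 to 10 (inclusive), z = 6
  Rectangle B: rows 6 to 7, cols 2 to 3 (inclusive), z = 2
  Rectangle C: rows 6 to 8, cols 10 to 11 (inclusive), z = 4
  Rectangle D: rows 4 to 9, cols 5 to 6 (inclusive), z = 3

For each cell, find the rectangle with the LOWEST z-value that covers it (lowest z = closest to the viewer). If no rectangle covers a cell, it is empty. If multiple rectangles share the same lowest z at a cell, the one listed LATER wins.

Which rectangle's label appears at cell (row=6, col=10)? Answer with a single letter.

Answer: C

Derivation:
Check cell (6,10):
  A: rows 5-7 cols 9-10 z=6 -> covers; best now A (z=6)
  B: rows 6-7 cols 2-3 -> outside (col miss)
  C: rows 6-8 cols 10-11 z=4 -> covers; best now C (z=4)
  D: rows 4-9 cols 5-6 -> outside (col miss)
Winner: C at z=4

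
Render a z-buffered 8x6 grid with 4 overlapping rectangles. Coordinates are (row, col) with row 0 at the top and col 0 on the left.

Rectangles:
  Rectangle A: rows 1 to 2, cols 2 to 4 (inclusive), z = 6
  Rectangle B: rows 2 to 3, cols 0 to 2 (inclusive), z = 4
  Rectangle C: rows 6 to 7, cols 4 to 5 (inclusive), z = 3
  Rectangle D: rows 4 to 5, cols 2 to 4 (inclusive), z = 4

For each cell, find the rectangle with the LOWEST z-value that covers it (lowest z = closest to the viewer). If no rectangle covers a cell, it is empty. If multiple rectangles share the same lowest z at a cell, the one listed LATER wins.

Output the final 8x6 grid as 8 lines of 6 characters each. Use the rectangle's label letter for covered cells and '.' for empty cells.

......
..AAA.
BBBAA.
BBB...
..DDD.
..DDD.
....CC
....CC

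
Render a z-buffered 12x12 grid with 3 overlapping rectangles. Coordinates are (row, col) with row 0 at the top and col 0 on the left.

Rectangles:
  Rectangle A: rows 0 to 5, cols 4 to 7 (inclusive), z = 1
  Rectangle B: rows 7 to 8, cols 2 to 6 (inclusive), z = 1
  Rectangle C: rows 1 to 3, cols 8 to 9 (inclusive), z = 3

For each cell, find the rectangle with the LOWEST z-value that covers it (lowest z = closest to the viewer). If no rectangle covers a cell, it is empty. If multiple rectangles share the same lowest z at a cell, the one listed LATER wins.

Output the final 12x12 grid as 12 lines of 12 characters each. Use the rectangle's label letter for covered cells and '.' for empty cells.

....AAAA....
....AAAACC..
....AAAACC..
....AAAACC..
....AAAA....
....AAAA....
............
..BBBBB.....
..BBBBB.....
............
............
............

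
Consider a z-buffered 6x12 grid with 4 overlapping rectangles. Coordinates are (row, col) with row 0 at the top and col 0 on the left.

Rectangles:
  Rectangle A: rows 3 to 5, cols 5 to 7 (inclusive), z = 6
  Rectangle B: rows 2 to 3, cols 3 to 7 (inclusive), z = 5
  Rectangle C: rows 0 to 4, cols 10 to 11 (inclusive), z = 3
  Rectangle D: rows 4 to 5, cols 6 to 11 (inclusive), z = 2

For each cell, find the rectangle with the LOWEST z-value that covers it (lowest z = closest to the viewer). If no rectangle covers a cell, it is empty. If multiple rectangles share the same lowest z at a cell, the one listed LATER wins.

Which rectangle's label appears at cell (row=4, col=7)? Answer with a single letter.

Answer: D

Derivation:
Check cell (4,7):
  A: rows 3-5 cols 5-7 z=6 -> covers; best now A (z=6)
  B: rows 2-3 cols 3-7 -> outside (row miss)
  C: rows 0-4 cols 10-11 -> outside (col miss)
  D: rows 4-5 cols 6-11 z=2 -> covers; best now D (z=2)
Winner: D at z=2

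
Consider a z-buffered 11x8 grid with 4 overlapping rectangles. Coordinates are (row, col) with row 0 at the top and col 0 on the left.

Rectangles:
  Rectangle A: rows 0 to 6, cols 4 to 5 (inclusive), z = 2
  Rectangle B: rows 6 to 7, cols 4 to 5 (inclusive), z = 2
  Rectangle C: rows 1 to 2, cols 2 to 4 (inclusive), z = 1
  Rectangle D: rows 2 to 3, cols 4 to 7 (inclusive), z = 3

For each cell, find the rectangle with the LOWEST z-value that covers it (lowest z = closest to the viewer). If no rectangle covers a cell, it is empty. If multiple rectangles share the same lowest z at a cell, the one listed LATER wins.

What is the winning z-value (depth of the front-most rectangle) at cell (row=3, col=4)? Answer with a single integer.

Answer: 2

Derivation:
Check cell (3,4):
  A: rows 0-6 cols 4-5 z=2 -> covers; best now A (z=2)
  B: rows 6-7 cols 4-5 -> outside (row miss)
  C: rows 1-2 cols 2-4 -> outside (row miss)
  D: rows 2-3 cols 4-7 z=3 -> covers; best now A (z=2)
Winner: A at z=2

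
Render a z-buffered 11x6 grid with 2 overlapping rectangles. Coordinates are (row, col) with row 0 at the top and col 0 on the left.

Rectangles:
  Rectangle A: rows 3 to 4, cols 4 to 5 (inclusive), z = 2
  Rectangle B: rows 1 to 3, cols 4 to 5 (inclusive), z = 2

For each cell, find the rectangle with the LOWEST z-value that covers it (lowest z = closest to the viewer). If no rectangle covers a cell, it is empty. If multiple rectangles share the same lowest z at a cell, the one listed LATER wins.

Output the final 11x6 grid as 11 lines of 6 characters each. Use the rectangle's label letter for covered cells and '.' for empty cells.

......
....BB
....BB
....BB
....AA
......
......
......
......
......
......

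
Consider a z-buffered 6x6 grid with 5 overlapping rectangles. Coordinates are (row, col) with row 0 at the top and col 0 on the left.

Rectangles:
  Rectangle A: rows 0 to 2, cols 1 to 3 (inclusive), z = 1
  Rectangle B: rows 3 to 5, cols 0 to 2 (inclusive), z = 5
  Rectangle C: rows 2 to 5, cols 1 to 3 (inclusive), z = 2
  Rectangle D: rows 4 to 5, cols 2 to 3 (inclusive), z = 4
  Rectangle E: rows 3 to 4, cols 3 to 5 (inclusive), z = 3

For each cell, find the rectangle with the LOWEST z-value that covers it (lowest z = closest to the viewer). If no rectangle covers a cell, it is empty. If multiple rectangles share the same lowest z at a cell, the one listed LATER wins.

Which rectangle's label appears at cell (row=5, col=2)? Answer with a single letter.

Check cell (5,2):
  A: rows 0-2 cols 1-3 -> outside (row miss)
  B: rows 3-5 cols 0-2 z=5 -> covers; best now B (z=5)
  C: rows 2-5 cols 1-3 z=2 -> covers; best now C (z=2)
  D: rows 4-5 cols 2-3 z=4 -> covers; best now C (z=2)
  E: rows 3-4 cols 3-5 -> outside (row miss)
Winner: C at z=2

Answer: C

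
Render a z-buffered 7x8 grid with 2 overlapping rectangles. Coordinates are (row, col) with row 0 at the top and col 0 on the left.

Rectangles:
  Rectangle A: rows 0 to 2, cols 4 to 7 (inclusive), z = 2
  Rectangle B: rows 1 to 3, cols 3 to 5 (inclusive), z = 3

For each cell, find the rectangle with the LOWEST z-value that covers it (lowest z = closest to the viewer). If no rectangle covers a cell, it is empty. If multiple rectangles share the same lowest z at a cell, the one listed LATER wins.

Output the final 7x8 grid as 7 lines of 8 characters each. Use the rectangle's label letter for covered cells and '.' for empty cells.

....AAAA
...BAAAA
...BAAAA
...BBB..
........
........
........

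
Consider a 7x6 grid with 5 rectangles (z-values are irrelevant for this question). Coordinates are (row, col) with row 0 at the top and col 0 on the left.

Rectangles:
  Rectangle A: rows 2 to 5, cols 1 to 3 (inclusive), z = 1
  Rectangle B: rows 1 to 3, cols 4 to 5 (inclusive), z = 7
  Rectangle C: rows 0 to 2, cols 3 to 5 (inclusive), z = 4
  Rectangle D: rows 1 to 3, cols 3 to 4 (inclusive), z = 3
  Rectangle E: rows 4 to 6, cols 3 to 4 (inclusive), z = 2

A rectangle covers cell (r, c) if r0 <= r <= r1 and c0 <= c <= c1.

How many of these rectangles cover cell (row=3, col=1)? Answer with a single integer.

Check cell (3,1):
  A: rows 2-5 cols 1-3 -> covers
  B: rows 1-3 cols 4-5 -> outside (col miss)
  C: rows 0-2 cols 3-5 -> outside (row miss)
  D: rows 1-3 cols 3-4 -> outside (col miss)
  E: rows 4-6 cols 3-4 -> outside (row miss)
Count covering = 1

Answer: 1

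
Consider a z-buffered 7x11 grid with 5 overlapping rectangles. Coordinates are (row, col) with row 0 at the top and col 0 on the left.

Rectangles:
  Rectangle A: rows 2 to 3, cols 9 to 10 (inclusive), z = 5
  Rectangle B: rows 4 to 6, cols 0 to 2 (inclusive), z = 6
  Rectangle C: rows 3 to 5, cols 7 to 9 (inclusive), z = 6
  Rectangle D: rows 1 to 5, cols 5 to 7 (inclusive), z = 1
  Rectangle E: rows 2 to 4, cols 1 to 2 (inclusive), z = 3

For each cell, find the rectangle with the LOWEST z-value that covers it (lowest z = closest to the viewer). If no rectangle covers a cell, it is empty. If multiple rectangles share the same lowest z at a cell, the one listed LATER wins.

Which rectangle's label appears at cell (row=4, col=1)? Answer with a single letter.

Answer: E

Derivation:
Check cell (4,1):
  A: rows 2-3 cols 9-10 -> outside (row miss)
  B: rows 4-6 cols 0-2 z=6 -> covers; best now B (z=6)
  C: rows 3-5 cols 7-9 -> outside (col miss)
  D: rows 1-5 cols 5-7 -> outside (col miss)
  E: rows 2-4 cols 1-2 z=3 -> covers; best now E (z=3)
Winner: E at z=3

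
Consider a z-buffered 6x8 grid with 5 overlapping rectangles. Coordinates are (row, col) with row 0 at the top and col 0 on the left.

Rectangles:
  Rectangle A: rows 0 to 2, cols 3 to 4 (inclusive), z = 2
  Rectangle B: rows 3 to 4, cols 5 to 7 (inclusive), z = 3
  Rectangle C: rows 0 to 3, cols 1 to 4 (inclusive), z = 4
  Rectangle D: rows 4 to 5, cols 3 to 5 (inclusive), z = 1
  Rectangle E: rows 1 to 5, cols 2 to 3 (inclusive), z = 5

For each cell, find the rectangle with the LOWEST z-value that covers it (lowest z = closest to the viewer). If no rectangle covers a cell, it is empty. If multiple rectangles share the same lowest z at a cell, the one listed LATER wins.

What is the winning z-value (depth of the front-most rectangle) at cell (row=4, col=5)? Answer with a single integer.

Check cell (4,5):
  A: rows 0-2 cols 3-4 -> outside (row miss)
  B: rows 3-4 cols 5-7 z=3 -> covers; best now B (z=3)
  C: rows 0-3 cols 1-4 -> outside (row miss)
  D: rows 4-5 cols 3-5 z=1 -> covers; best now D (z=1)
  E: rows 1-5 cols 2-3 -> outside (col miss)
Winner: D at z=1

Answer: 1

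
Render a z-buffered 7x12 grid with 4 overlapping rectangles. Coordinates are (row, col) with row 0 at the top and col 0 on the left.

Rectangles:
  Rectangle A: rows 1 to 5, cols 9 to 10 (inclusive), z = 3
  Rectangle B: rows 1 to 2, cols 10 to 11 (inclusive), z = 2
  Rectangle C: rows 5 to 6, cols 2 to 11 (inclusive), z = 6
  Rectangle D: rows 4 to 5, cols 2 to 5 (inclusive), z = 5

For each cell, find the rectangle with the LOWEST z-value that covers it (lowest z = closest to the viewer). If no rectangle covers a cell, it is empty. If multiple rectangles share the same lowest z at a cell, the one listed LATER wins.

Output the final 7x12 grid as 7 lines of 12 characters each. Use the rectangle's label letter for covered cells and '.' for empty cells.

............
.........ABB
.........ABB
.........AA.
..DDDD...AA.
..DDDDCCCAAC
..CCCCCCCCCC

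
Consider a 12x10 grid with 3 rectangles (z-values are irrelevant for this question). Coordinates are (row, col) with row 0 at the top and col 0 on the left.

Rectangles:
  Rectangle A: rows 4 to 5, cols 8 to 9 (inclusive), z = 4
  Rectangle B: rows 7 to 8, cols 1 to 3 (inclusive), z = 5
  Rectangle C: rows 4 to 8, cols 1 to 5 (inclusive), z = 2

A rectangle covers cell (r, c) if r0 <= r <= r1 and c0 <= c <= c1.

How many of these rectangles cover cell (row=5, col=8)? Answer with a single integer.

Check cell (5,8):
  A: rows 4-5 cols 8-9 -> covers
  B: rows 7-8 cols 1-3 -> outside (row miss)
  C: rows 4-8 cols 1-5 -> outside (col miss)
Count covering = 1

Answer: 1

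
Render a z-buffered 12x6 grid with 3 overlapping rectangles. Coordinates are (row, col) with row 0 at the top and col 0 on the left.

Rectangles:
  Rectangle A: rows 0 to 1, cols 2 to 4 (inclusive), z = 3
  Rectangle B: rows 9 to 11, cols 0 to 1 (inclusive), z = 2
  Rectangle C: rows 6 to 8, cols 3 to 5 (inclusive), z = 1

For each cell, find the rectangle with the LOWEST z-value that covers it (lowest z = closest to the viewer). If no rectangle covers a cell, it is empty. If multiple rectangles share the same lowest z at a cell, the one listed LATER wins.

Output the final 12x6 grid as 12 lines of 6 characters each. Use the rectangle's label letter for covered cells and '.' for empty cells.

..AAA.
..AAA.
......
......
......
......
...CCC
...CCC
...CCC
BB....
BB....
BB....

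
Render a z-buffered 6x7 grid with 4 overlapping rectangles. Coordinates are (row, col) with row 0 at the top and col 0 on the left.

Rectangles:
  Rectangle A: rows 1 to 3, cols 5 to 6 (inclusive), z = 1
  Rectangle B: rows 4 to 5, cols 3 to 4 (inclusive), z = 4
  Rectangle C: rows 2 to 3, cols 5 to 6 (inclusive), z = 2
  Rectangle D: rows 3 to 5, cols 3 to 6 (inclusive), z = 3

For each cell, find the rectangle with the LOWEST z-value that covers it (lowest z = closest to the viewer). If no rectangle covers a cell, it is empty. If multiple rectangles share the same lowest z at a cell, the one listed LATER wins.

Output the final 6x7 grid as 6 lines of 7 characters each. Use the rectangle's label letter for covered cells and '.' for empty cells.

.......
.....AA
.....AA
...DDAA
...DDDD
...DDDD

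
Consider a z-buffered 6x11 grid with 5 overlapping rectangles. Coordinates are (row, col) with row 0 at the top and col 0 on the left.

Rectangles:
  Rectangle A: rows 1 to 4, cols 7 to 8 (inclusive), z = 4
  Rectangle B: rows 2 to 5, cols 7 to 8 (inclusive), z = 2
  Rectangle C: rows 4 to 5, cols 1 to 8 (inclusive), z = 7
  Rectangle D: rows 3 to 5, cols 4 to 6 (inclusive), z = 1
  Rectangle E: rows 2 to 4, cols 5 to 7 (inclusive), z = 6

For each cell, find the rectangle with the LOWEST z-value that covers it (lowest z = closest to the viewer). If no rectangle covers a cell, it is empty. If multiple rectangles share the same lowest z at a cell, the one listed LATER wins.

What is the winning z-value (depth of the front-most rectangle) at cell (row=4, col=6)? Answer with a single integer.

Answer: 1

Derivation:
Check cell (4,6):
  A: rows 1-4 cols 7-8 -> outside (col miss)
  B: rows 2-5 cols 7-8 -> outside (col miss)
  C: rows 4-5 cols 1-8 z=7 -> covers; best now C (z=7)
  D: rows 3-5 cols 4-6 z=1 -> covers; best now D (z=1)
  E: rows 2-4 cols 5-7 z=6 -> covers; best now D (z=1)
Winner: D at z=1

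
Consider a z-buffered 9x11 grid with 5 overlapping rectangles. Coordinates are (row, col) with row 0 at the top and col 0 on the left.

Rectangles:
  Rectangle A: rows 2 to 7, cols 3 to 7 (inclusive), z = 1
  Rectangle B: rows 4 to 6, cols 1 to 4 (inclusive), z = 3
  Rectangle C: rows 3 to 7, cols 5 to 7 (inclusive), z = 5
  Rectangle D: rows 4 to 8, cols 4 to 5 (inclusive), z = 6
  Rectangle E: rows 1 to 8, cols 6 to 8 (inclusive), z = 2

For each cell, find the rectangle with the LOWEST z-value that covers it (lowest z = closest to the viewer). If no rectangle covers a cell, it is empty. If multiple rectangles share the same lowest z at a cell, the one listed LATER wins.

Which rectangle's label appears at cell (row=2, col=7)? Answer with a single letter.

Check cell (2,7):
  A: rows 2-7 cols 3-7 z=1 -> covers; best now A (z=1)
  B: rows 4-6 cols 1-4 -> outside (row miss)
  C: rows 3-7 cols 5-7 -> outside (row miss)
  D: rows 4-8 cols 4-5 -> outside (row miss)
  E: rows 1-8 cols 6-8 z=2 -> covers; best now A (z=1)
Winner: A at z=1

Answer: A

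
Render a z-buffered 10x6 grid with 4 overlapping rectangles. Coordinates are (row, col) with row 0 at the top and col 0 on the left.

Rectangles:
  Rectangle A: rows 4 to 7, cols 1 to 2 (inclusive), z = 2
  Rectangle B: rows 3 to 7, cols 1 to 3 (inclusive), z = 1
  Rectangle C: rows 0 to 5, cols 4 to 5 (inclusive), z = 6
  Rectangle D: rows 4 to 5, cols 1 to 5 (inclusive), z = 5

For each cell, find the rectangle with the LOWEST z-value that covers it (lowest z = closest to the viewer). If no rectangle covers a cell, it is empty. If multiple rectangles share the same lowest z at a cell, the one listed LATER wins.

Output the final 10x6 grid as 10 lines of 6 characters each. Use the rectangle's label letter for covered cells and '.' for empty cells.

....CC
....CC
....CC
.BBBCC
.BBBDD
.BBBDD
.BBB..
.BBB..
......
......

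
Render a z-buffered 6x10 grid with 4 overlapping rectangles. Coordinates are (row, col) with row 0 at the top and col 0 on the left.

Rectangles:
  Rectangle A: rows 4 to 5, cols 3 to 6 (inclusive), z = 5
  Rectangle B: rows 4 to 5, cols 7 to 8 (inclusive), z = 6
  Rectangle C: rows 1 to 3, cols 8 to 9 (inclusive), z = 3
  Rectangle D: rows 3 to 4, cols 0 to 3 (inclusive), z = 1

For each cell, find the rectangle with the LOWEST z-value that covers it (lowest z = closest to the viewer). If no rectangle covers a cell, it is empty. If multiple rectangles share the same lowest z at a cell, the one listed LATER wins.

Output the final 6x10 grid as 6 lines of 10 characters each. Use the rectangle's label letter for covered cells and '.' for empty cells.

..........
........CC
........CC
DDDD....CC
DDDDAAABB.
...AAAABB.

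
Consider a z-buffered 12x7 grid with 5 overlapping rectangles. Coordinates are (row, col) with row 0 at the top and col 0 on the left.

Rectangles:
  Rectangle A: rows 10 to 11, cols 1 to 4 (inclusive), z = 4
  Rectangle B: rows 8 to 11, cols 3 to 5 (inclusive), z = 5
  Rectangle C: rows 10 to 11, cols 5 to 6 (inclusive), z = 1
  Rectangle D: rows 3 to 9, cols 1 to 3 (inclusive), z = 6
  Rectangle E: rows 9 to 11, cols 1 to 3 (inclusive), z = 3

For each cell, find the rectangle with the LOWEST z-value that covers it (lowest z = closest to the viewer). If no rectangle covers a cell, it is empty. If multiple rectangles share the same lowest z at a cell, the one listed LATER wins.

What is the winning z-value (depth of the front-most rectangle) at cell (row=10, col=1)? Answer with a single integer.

Answer: 3

Derivation:
Check cell (10,1):
  A: rows 10-11 cols 1-4 z=4 -> covers; best now A (z=4)
  B: rows 8-11 cols 3-5 -> outside (col miss)
  C: rows 10-11 cols 5-6 -> outside (col miss)
  D: rows 3-9 cols 1-3 -> outside (row miss)
  E: rows 9-11 cols 1-3 z=3 -> covers; best now E (z=3)
Winner: E at z=3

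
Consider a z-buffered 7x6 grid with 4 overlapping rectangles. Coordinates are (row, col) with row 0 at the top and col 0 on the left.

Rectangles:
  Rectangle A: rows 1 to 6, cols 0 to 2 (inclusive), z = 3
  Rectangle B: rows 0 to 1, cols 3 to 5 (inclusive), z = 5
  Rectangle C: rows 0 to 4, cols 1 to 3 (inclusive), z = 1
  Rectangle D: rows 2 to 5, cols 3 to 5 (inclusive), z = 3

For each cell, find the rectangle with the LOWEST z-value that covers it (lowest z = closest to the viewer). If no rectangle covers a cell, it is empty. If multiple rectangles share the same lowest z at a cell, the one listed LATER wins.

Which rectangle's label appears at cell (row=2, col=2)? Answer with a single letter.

Answer: C

Derivation:
Check cell (2,2):
  A: rows 1-6 cols 0-2 z=3 -> covers; best now A (z=3)
  B: rows 0-1 cols 3-5 -> outside (row miss)
  C: rows 0-4 cols 1-3 z=1 -> covers; best now C (z=1)
  D: rows 2-5 cols 3-5 -> outside (col miss)
Winner: C at z=1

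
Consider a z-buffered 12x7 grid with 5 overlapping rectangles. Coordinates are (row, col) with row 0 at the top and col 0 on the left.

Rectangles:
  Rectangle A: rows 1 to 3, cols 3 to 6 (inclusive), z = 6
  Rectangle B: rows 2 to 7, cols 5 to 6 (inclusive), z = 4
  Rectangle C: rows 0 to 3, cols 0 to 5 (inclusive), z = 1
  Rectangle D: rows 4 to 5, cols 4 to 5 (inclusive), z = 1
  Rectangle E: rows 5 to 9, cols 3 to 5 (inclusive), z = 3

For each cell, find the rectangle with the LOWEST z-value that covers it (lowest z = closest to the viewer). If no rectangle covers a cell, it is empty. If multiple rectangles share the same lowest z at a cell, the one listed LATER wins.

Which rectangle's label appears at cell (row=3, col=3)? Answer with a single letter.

Answer: C

Derivation:
Check cell (3,3):
  A: rows 1-3 cols 3-6 z=6 -> covers; best now A (z=6)
  B: rows 2-7 cols 5-6 -> outside (col miss)
  C: rows 0-3 cols 0-5 z=1 -> covers; best now C (z=1)
  D: rows 4-5 cols 4-5 -> outside (row miss)
  E: rows 5-9 cols 3-5 -> outside (row miss)
Winner: C at z=1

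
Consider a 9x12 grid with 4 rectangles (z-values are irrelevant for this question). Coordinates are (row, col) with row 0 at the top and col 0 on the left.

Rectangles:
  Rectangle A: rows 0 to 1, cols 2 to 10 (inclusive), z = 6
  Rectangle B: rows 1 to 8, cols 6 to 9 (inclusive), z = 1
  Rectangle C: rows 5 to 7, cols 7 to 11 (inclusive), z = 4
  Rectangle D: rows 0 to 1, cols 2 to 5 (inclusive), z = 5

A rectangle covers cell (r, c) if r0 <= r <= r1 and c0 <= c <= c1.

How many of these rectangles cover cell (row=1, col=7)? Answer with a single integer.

Answer: 2

Derivation:
Check cell (1,7):
  A: rows 0-1 cols 2-10 -> covers
  B: rows 1-8 cols 6-9 -> covers
  C: rows 5-7 cols 7-11 -> outside (row miss)
  D: rows 0-1 cols 2-5 -> outside (col miss)
Count covering = 2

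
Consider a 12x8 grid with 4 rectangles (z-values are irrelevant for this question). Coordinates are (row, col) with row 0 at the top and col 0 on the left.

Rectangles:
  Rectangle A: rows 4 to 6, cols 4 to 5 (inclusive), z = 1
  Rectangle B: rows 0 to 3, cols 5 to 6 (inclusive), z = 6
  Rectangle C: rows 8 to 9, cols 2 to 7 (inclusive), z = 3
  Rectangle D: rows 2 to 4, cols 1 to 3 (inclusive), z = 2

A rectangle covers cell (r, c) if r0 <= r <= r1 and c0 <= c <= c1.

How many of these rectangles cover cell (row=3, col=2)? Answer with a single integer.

Answer: 1

Derivation:
Check cell (3,2):
  A: rows 4-6 cols 4-5 -> outside (row miss)
  B: rows 0-3 cols 5-6 -> outside (col miss)
  C: rows 8-9 cols 2-7 -> outside (row miss)
  D: rows 2-4 cols 1-3 -> covers
Count covering = 1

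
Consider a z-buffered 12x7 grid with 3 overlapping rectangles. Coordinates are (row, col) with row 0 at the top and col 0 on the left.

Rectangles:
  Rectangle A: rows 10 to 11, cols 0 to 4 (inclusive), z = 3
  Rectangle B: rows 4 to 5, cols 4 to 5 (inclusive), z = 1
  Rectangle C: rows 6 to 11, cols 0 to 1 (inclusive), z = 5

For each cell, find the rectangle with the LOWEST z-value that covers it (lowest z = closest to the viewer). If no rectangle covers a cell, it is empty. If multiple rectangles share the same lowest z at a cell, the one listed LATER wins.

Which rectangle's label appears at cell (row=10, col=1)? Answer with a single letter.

Answer: A

Derivation:
Check cell (10,1):
  A: rows 10-11 cols 0-4 z=3 -> covers; best now A (z=3)
  B: rows 4-5 cols 4-5 -> outside (row miss)
  C: rows 6-11 cols 0-1 z=5 -> covers; best now A (z=3)
Winner: A at z=3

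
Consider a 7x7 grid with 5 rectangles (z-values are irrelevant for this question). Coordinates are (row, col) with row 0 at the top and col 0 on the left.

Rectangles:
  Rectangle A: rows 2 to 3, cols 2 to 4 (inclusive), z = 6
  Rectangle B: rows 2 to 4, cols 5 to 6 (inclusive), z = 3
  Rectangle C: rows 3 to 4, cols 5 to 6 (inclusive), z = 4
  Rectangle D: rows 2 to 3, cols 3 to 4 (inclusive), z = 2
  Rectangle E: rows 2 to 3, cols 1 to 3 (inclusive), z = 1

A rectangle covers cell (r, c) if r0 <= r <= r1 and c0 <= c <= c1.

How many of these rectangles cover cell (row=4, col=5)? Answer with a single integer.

Check cell (4,5):
  A: rows 2-3 cols 2-4 -> outside (row miss)
  B: rows 2-4 cols 5-6 -> covers
  C: rows 3-4 cols 5-6 -> covers
  D: rows 2-3 cols 3-4 -> outside (row miss)
  E: rows 2-3 cols 1-3 -> outside (row miss)
Count covering = 2

Answer: 2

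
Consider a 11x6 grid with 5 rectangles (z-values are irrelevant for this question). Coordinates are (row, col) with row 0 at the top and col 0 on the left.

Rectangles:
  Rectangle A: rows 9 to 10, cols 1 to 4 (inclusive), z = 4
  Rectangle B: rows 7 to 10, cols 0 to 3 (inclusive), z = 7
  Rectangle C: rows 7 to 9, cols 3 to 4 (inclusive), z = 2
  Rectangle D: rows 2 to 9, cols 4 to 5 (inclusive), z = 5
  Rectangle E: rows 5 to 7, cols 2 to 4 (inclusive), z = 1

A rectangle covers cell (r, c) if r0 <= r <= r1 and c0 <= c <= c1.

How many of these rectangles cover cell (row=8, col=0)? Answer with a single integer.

Answer: 1

Derivation:
Check cell (8,0):
  A: rows 9-10 cols 1-4 -> outside (row miss)
  B: rows 7-10 cols 0-3 -> covers
  C: rows 7-9 cols 3-4 -> outside (col miss)
  D: rows 2-9 cols 4-5 -> outside (col miss)
  E: rows 5-7 cols 2-4 -> outside (row miss)
Count covering = 1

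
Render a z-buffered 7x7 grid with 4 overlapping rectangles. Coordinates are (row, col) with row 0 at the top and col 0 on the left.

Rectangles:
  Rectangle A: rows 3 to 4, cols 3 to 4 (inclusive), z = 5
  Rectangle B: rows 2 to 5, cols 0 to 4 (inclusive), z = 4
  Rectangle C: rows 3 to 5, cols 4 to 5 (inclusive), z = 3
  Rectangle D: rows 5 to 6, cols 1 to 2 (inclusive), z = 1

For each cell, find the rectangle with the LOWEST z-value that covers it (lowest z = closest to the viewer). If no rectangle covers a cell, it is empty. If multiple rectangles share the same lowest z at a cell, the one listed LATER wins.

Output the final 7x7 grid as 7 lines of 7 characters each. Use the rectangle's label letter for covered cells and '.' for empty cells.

.......
.......
BBBBB..
BBBBCC.
BBBBCC.
BDDBCC.
.DD....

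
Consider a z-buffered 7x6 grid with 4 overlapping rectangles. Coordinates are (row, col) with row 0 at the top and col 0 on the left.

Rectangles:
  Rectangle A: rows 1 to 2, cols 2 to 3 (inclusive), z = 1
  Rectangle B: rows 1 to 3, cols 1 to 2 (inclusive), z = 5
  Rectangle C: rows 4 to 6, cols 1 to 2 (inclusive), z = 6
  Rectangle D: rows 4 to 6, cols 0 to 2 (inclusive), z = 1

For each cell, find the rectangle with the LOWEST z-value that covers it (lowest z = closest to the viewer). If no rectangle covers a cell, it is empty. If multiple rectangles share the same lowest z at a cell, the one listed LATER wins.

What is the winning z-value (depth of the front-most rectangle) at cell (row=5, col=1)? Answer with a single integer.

Check cell (5,1):
  A: rows 1-2 cols 2-3 -> outside (row miss)
  B: rows 1-3 cols 1-2 -> outside (row miss)
  C: rows 4-6 cols 1-2 z=6 -> covers; best now C (z=6)
  D: rows 4-6 cols 0-2 z=1 -> covers; best now D (z=1)
Winner: D at z=1

Answer: 1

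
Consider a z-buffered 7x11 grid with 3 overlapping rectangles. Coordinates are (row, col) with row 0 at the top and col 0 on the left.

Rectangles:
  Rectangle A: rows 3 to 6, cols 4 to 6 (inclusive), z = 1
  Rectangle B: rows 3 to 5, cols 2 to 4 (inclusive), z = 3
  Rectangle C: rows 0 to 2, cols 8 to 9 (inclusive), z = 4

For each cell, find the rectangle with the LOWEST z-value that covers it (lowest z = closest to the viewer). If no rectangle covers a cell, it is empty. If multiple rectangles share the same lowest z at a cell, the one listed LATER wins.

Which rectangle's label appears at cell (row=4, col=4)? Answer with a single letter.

Check cell (4,4):
  A: rows 3-6 cols 4-6 z=1 -> covers; best now A (z=1)
  B: rows 3-5 cols 2-4 z=3 -> covers; best now A (z=1)
  C: rows 0-2 cols 8-9 -> outside (row miss)
Winner: A at z=1

Answer: A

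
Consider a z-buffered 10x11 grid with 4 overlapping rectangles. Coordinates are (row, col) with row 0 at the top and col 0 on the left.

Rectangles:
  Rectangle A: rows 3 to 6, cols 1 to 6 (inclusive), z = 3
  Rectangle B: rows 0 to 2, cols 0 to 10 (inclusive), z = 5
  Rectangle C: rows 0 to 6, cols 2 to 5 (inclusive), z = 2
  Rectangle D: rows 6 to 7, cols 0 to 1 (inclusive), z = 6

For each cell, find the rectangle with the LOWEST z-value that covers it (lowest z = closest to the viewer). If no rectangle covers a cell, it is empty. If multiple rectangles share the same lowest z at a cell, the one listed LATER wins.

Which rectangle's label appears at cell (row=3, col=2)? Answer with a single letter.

Answer: C

Derivation:
Check cell (3,2):
  A: rows 3-6 cols 1-6 z=3 -> covers; best now A (z=3)
  B: rows 0-2 cols 0-10 -> outside (row miss)
  C: rows 0-6 cols 2-5 z=2 -> covers; best now C (z=2)
  D: rows 6-7 cols 0-1 -> outside (row miss)
Winner: C at z=2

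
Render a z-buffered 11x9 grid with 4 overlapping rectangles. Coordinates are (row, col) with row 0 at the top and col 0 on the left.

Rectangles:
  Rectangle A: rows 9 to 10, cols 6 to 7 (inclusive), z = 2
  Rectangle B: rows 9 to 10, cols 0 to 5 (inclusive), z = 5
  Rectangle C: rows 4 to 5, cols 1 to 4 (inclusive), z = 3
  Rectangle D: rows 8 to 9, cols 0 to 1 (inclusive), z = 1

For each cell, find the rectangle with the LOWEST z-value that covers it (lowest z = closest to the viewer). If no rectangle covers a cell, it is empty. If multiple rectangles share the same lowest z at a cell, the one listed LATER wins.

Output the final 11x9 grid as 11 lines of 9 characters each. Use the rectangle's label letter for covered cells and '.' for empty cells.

.........
.........
.........
.........
.CCCC....
.CCCC....
.........
.........
DD.......
DDBBBBAA.
BBBBBBAA.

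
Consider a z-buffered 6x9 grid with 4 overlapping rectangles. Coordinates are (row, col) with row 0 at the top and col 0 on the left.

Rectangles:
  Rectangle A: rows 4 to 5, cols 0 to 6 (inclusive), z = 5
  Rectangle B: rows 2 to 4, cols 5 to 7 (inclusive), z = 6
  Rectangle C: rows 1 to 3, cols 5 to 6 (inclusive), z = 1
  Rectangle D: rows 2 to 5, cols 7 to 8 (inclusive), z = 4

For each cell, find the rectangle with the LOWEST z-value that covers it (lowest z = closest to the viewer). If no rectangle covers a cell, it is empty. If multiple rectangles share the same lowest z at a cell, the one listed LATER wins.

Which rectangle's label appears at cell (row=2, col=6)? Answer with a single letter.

Check cell (2,6):
  A: rows 4-5 cols 0-6 -> outside (row miss)
  B: rows 2-4 cols 5-7 z=6 -> covers; best now B (z=6)
  C: rows 1-3 cols 5-6 z=1 -> covers; best now C (z=1)
  D: rows 2-5 cols 7-8 -> outside (col miss)
Winner: C at z=1

Answer: C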